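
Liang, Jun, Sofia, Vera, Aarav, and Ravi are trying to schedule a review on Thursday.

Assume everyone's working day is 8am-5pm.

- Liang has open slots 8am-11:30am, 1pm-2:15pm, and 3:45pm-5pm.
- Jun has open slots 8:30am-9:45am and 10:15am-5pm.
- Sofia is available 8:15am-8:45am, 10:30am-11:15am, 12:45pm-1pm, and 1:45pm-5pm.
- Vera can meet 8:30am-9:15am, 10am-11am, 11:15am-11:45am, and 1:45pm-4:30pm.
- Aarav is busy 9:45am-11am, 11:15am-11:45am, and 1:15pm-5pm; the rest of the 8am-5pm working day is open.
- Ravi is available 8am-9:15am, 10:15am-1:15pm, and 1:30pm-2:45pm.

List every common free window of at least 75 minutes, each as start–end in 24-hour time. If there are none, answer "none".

Aarav free within 08:00–17:00: 08:00–09:45, 11:00–11:15, 11:45–13:15.
Liang ∩ Jun: 08:30–09:45, 10:15–11:30, 13:00–14:15, 15:45–17:00.
Liang ∩ Jun ∩ Sofia: 08:30–08:45, 10:30–11:15, 13:45–14:15, 15:45–17:00.
Liang ∩ Jun ∩ Sofia ∩ Vera: 08:30–08:45, 10:30–11:00, 13:45–14:15, 15:45–16:30.
Liang ∩ Jun ∩ Sofia ∩ Vera ∩ Aarav: 08:30–08:45.
Liang ∩ Jun ∩ Sofia ∩ Vera ∩ Aarav ∩ Ravi: 08:30–08:45.
Windows ≥ 75 min: (none).

none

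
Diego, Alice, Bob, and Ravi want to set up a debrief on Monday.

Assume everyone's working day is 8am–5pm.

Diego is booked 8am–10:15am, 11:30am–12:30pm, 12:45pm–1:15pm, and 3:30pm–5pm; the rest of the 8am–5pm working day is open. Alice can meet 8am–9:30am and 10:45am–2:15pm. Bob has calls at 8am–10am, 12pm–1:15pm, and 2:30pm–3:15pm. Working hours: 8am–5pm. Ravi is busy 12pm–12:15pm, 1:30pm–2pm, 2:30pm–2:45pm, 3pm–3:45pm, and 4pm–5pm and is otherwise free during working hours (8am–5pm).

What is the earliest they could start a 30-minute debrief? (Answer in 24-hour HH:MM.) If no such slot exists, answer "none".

Diego free within 08:00–17:00: 10:15–11:30, 12:30–12:45, 13:15–15:30.
Bob free within 08:00–17:00: 10:00–12:00, 13:15–14:30, 15:15–17:00.
Ravi free within 08:00–17:00: 08:00–12:00, 12:15–13:30, 14:00–14:30, 14:45–15:00, 15:45–16:00.
Diego ∩ Alice: 10:45–11:30, 12:30–12:45, 13:15–14:15.
Diego ∩ Alice ∩ Bob: 10:45–11:30, 13:15–14:15.
Diego ∩ Alice ∩ Bob ∩ Ravi: 10:45–11:30, 13:15–13:30, 14:00–14:15.
Windows ≥ 30 min: 10:45–11:30.
Earliest such window starts at 10:45.

10:45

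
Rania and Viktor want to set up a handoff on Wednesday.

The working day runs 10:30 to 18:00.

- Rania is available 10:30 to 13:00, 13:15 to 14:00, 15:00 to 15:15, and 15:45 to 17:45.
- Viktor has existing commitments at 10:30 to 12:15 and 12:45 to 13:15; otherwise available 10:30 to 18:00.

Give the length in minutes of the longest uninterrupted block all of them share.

120 minutes

Viktor free within 10:30–18:00: 12:15–12:45, 13:15–18:00.
Rania ∩ Viktor: 12:15–12:45, 13:15–14:00, 15:00–15:15, 15:45–17:45.
Common window lengths: 30, 45, 15, 120 min; longest is 120.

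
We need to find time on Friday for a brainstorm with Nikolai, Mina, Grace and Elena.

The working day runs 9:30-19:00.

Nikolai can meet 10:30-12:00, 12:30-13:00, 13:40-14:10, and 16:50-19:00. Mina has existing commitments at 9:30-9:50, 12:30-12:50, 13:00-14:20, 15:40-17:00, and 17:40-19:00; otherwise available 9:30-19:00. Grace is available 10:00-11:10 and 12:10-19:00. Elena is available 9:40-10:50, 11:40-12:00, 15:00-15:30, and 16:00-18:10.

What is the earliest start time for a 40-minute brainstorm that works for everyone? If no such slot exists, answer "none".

17:00

Mina free within 09:30–19:00: 09:50–12:30, 12:50–13:00, 14:20–15:40, 17:00–17:40.
Nikolai ∩ Mina: 10:30–12:00, 12:50–13:00, 17:00–17:40.
Nikolai ∩ Mina ∩ Grace: 10:30–11:10, 12:50–13:00, 17:00–17:40.
Nikolai ∩ Mina ∩ Grace ∩ Elena: 10:30–10:50, 17:00–17:40.
Windows ≥ 40 min: 17:00–17:40.
Earliest such window starts at 17:00.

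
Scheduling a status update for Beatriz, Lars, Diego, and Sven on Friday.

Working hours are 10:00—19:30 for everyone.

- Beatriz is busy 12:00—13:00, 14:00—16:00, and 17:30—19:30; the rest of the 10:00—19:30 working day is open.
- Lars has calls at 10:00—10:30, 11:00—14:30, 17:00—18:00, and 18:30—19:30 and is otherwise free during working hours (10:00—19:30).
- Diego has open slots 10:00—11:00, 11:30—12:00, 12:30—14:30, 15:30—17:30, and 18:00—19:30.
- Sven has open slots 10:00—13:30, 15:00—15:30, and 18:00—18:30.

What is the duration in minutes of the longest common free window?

30 minutes

Beatriz free within 10:00–19:30: 10:00–12:00, 13:00–14:00, 16:00–17:30.
Lars free within 10:00–19:30: 10:30–11:00, 14:30–17:00, 18:00–18:30.
Beatriz ∩ Lars: 10:30–11:00, 16:00–17:00.
Beatriz ∩ Lars ∩ Diego: 10:30–11:00, 16:00–17:00.
Beatriz ∩ Lars ∩ Diego ∩ Sven: 10:30–11:00.
Single common window of 30 minutes.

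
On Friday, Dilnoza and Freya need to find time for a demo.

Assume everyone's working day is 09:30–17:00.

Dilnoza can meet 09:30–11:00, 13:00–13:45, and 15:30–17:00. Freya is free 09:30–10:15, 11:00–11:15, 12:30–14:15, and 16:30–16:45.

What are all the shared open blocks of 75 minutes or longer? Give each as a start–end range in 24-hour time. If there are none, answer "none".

none

Dilnoza ∩ Freya: 09:30–10:15, 13:00–13:45, 16:30–16:45.
Windows ≥ 75 min: (none).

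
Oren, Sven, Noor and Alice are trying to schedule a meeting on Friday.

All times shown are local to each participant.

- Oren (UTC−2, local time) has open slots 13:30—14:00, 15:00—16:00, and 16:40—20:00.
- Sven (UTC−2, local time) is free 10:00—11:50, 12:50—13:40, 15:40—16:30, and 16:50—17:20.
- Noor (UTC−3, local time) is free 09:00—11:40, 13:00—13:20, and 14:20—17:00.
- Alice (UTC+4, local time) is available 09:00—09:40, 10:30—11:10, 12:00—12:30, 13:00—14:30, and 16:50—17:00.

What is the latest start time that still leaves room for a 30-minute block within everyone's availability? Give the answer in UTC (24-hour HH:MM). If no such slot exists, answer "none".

Oren → UTC: 15:30–16:00, 17:00–18:00, 18:40–22:00.
Sven → UTC: 12:00–13:50, 14:50–15:40, 17:40–18:30, 18:50–19:20.
Noor → UTC: 12:00–14:40, 16:00–16:20, 17:20–20:00.
Alice → UTC: 05:00–05:40, 06:30–07:10, 08:00–08:30, 09:00–10:30, 12:50–13:00.
Oren ∩ Sven: 15:30–15:40, 17:40–18:00, 18:50–19:20.
Oren ∩ Sven ∩ Noor: 17:40–18:00, 18:50–19:20.
Oren ∩ Sven ∩ Noor ∩ Alice: (none).
Windows ≥ 30 min: (none).

none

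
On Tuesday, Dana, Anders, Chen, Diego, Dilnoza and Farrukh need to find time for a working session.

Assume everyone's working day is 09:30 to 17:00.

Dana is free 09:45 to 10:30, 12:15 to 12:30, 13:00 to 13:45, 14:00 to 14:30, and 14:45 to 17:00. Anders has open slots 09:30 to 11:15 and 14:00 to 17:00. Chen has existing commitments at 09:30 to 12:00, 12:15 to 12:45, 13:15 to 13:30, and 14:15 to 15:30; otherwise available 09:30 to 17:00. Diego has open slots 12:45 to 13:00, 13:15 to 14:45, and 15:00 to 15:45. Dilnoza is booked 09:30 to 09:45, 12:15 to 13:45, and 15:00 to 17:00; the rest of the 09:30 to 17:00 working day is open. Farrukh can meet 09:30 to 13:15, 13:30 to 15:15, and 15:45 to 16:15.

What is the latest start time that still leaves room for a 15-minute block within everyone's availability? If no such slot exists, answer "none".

Chen free within 09:30–17:00: 12:00–12:15, 12:45–13:15, 13:30–14:15, 15:30–17:00.
Dilnoza free within 09:30–17:00: 09:45–12:15, 13:45–15:00.
Dana ∩ Anders: 09:45–10:30, 14:00–14:30, 14:45–17:00.
Dana ∩ Anders ∩ Chen: 14:00–14:15, 15:30–17:00.
Dana ∩ Anders ∩ Chen ∩ Diego: 14:00–14:15, 15:30–15:45.
Dana ∩ Anders ∩ Chen ∩ Diego ∩ Dilnoza: 14:00–14:15.
Dana ∩ Anders ∩ Chen ∩ Diego ∩ Dilnoza ∩ Farrukh: 14:00–14:15.
Windows ≥ 15 min: 14:00–14:15.
Latest start in the last window 14:00–14:15 is 14:15 − 15 min = 14:00.

14:00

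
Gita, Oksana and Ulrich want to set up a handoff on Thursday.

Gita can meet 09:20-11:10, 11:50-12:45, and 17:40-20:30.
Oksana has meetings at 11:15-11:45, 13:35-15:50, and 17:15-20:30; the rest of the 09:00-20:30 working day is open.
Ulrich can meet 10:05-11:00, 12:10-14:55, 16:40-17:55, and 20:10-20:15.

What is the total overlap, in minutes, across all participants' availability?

90 minutes

Oksana free within 09:00–20:30: 09:00–11:15, 11:45–13:35, 15:50–17:15.
Gita ∩ Oksana: 09:20–11:10, 11:50–12:45.
Gita ∩ Oksana ∩ Ulrich: 10:05–11:00, 12:10–12:45.
Total common minutes: 55 + 35 = 90.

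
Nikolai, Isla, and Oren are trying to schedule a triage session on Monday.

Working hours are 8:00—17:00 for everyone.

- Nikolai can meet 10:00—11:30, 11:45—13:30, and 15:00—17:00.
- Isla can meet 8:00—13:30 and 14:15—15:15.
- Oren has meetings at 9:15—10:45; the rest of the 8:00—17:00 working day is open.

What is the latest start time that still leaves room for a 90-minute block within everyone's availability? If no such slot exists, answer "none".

12:00

Oren free within 08:00–17:00: 08:00–09:15, 10:45–17:00.
Nikolai ∩ Isla: 10:00–11:30, 11:45–13:30, 15:00–15:15.
Nikolai ∩ Isla ∩ Oren: 10:45–11:30, 11:45–13:30, 15:00–15:15.
Windows ≥ 90 min: 11:45–13:30.
Latest start in the last window 11:45–13:30 is 13:30 − 90 min = 12:00.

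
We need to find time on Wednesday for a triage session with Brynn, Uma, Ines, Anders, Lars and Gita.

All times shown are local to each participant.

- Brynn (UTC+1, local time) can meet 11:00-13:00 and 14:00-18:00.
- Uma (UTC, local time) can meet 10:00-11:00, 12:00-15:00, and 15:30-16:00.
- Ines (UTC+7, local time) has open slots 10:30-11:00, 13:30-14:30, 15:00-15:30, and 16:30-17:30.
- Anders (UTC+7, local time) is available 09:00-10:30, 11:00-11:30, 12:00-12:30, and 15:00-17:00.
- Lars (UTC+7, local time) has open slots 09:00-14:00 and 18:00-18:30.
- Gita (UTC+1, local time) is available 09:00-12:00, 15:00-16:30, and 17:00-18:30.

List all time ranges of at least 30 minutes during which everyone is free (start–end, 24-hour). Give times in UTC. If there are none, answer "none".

Brynn → UTC: 10:00–12:00, 13:00–17:00.
Uma → UTC: 10:00–11:00, 12:00–15:00, 15:30–16:00.
Ines → UTC: 03:30–04:00, 06:30–07:30, 08:00–08:30, 09:30–10:30.
Anders → UTC: 02:00–03:30, 04:00–04:30, 05:00–05:30, 08:00–10:00.
Lars → UTC: 02:00–07:00, 11:00–11:30.
Gita → UTC: 08:00–11:00, 14:00–15:30, 16:00–17:30.
Brynn ∩ Uma: 10:00–11:00, 13:00–15:00, 15:30–16:00.
Brynn ∩ Uma ∩ Ines: 10:00–10:30.
Brynn ∩ Uma ∩ Ines ∩ Anders: (none).
Brynn ∩ Uma ∩ Ines ∩ Anders ∩ Lars: (none).
Brynn ∩ Uma ∩ Ines ∩ Anders ∩ Lars ∩ Gita: (none).
Windows ≥ 30 min: (none).

none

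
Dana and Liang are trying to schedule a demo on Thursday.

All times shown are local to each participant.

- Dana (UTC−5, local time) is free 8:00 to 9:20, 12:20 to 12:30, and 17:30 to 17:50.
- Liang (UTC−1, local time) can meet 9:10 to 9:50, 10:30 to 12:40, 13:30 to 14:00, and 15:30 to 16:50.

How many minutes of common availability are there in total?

Dana → UTC: 13:00–14:20, 17:20–17:30, 22:30–22:50.
Liang → UTC: 10:10–10:50, 11:30–13:40, 14:30–15:00, 16:30–17:50.
Dana ∩ Liang: 13:00–13:40, 17:20–17:30.
Total common minutes: 40 + 10 = 50.

50 minutes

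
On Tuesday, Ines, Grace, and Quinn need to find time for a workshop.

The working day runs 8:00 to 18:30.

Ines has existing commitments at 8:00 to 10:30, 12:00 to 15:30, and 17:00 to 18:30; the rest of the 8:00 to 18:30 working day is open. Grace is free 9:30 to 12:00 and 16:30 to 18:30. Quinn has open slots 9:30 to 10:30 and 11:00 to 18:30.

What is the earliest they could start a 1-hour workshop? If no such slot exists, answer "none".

11:00

Ines free within 08:00–18:30: 10:30–12:00, 15:30–17:00.
Ines ∩ Grace: 10:30–12:00, 16:30–17:00.
Ines ∩ Grace ∩ Quinn: 11:00–12:00, 16:30–17:00.
Windows ≥ 60 min: 11:00–12:00.
Earliest such window starts at 11:00.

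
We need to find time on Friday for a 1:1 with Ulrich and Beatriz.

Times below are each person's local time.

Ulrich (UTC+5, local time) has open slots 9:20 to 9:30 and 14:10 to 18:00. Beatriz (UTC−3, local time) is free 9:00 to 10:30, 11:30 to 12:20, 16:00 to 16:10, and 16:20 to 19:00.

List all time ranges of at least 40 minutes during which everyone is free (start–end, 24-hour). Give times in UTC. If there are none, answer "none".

Ulrich → UTC: 04:20–04:30, 09:10–13:00.
Beatriz → UTC: 12:00–13:30, 14:30–15:20, 19:00–19:10, 19:20–22:00.
Ulrich ∩ Beatriz: 12:00–13:00.
Windows ≥ 40 min: 12:00–13:00.

12:00–13:00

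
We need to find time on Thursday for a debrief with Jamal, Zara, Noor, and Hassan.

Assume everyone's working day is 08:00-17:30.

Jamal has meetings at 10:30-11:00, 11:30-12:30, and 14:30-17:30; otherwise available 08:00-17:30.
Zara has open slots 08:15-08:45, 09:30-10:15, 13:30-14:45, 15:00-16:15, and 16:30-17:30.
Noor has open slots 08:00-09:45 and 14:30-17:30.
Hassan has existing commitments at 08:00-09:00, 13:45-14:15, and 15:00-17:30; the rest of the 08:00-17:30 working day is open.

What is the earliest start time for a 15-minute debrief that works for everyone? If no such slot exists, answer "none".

09:30

Jamal free within 08:00–17:30: 08:00–10:30, 11:00–11:30, 12:30–14:30.
Hassan free within 08:00–17:30: 09:00–13:45, 14:15–15:00.
Jamal ∩ Zara: 08:15–08:45, 09:30–10:15, 13:30–14:30.
Jamal ∩ Zara ∩ Noor: 08:15–08:45, 09:30–09:45.
Jamal ∩ Zara ∩ Noor ∩ Hassan: 09:30–09:45.
Windows ≥ 15 min: 09:30–09:45.
Earliest such window starts at 09:30.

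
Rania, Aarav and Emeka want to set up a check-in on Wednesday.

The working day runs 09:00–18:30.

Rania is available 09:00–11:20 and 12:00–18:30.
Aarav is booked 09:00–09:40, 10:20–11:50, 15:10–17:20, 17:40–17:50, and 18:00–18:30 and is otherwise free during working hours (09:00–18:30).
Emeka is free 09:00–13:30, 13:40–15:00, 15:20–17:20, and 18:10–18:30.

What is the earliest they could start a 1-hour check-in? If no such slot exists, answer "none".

12:00

Aarav free within 09:00–18:30: 09:40–10:20, 11:50–15:10, 17:20–17:40, 17:50–18:00.
Rania ∩ Aarav: 09:40–10:20, 12:00–15:10, 17:20–17:40, 17:50–18:00.
Rania ∩ Aarav ∩ Emeka: 09:40–10:20, 12:00–13:30, 13:40–15:00.
Windows ≥ 60 min: 12:00–13:30, 13:40–15:00.
Earliest such window starts at 12:00.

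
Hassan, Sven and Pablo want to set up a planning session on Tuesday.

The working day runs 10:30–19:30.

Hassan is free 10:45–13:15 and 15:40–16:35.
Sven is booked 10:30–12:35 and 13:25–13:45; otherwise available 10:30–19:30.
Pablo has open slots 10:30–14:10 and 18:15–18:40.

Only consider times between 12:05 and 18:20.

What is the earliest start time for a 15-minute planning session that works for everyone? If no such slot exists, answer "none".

12:35

Sven free within 10:30–19:30: 12:35–13:25, 13:45–19:30.
Hassan ∩ Sven: 12:35–13:15, 15:40–16:35.
Hassan ∩ Sven ∩ Pablo: 12:35–13:15.
Restricted to 12:05–18:20: 12:35–13:15.
Windows ≥ 15 min: 12:35–13:15.
Earliest such window starts at 12:35.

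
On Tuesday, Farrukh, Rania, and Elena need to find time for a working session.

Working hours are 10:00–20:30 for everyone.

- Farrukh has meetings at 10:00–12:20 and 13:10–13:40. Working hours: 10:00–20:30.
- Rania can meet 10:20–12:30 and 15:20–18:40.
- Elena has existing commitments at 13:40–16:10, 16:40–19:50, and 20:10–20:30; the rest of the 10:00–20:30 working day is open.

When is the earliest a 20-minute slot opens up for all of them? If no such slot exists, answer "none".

16:10

Farrukh free within 10:00–20:30: 12:20–13:10, 13:40–20:30.
Elena free within 10:00–20:30: 10:00–13:40, 16:10–16:40, 19:50–20:10.
Farrukh ∩ Rania: 12:20–12:30, 15:20–18:40.
Farrukh ∩ Rania ∩ Elena: 12:20–12:30, 16:10–16:40.
Windows ≥ 20 min: 16:10–16:40.
Earliest such window starts at 16:10.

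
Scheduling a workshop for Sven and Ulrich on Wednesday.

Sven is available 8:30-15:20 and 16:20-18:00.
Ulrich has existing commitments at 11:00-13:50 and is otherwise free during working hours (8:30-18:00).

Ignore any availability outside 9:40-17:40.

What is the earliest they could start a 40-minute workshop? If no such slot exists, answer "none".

Ulrich free within 08:30–18:00: 08:30–11:00, 13:50–18:00.
Sven ∩ Ulrich: 08:30–11:00, 13:50–15:20, 16:20–18:00.
Restricted to 09:40–17:40: 09:40–11:00, 13:50–15:20, 16:20–17:40.
Windows ≥ 40 min: 09:40–11:00, 13:50–15:20, 16:20–17:40.
Earliest such window starts at 09:40.

09:40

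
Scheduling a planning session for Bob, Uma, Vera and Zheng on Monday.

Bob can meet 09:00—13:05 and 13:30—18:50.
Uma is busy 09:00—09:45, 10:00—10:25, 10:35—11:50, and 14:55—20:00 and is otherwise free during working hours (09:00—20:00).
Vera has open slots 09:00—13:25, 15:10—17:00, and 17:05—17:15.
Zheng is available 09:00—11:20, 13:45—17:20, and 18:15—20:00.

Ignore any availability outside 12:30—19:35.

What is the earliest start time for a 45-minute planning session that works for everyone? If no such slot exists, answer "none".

Uma free within 09:00–20:00: 09:45–10:00, 10:25–10:35, 11:50–14:55.
Bob ∩ Uma: 09:45–10:00, 10:25–10:35, 11:50–13:05, 13:30–14:55.
Bob ∩ Uma ∩ Vera: 09:45–10:00, 10:25–10:35, 11:50–13:05.
Bob ∩ Uma ∩ Vera ∩ Zheng: 09:45–10:00, 10:25–10:35.
Restricted to 12:30–19:35: (none).
Windows ≥ 45 min: (none).

none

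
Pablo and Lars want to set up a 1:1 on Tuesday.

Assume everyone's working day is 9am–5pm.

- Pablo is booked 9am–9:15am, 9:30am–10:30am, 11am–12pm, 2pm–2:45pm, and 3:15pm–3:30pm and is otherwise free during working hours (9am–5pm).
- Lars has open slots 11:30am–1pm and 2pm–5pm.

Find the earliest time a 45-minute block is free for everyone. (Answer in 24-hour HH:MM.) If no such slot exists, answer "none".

Pablo free within 09:00–17:00: 09:15–09:30, 10:30–11:00, 12:00–14:00, 14:45–15:15, 15:30–17:00.
Pablo ∩ Lars: 12:00–13:00, 14:45–15:15, 15:30–17:00.
Windows ≥ 45 min: 12:00–13:00, 15:30–17:00.
Earliest such window starts at 12:00.

12:00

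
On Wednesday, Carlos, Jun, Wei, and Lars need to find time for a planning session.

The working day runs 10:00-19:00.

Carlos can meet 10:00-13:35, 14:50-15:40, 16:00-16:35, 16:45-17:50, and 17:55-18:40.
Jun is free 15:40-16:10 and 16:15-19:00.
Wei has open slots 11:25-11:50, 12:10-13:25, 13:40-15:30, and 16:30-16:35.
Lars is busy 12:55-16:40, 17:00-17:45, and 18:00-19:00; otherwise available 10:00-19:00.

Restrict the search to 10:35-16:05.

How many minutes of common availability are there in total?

0 minutes

Lars free within 10:00–19:00: 10:00–12:55, 16:40–17:00, 17:45–18:00.
Carlos ∩ Jun: 16:00–16:10, 16:15–16:35, 16:45–17:50, 17:55–18:40.
Carlos ∩ Jun ∩ Wei: 16:30–16:35.
Carlos ∩ Jun ∩ Wei ∩ Lars: (none).
Restricted to 10:35–16:05: (none).
Total common minutes: 0.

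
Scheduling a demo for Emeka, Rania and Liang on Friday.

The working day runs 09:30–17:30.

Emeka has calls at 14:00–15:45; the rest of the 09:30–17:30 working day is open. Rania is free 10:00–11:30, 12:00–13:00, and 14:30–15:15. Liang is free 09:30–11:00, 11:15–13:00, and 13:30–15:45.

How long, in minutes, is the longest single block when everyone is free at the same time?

Emeka free within 09:30–17:30: 09:30–14:00, 15:45–17:30.
Emeka ∩ Rania: 10:00–11:30, 12:00–13:00.
Emeka ∩ Rania ∩ Liang: 10:00–11:00, 11:15–11:30, 12:00–13:00.
Common window lengths: 60, 15, 60 min; longest is 60.

60 minutes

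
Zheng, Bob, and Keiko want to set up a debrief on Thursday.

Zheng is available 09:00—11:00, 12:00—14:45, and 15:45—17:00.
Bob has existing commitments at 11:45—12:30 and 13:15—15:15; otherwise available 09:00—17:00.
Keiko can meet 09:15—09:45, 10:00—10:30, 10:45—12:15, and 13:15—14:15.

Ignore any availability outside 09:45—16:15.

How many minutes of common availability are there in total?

45 minutes

Bob free within 09:00–17:00: 09:00–11:45, 12:30–13:15, 15:15–17:00.
Zheng ∩ Bob: 09:00–11:00, 12:30–13:15, 15:45–17:00.
Zheng ∩ Bob ∩ Keiko: 09:15–09:45, 10:00–10:30, 10:45–11:00.
Restricted to 09:45–16:15: 10:00–10:30, 10:45–11:00.
Total common minutes: 30 + 15 = 45.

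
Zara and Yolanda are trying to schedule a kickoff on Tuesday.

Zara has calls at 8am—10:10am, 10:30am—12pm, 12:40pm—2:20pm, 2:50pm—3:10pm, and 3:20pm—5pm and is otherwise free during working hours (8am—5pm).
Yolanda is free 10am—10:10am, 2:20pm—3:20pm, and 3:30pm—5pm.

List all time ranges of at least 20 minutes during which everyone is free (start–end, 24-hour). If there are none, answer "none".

14:20–14:50

Zara free within 08:00–17:00: 10:10–10:30, 12:00–12:40, 14:20–14:50, 15:10–15:20.
Zara ∩ Yolanda: 14:20–14:50, 15:10–15:20.
Windows ≥ 20 min: 14:20–14:50.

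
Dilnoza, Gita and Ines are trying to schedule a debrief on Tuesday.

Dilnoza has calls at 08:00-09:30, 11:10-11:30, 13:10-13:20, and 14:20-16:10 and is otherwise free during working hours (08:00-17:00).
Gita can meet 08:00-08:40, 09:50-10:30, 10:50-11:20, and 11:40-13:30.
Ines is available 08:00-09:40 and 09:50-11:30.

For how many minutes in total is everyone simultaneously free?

60 minutes

Dilnoza free within 08:00–17:00: 09:30–11:10, 11:30–13:10, 13:20–14:20, 16:10–17:00.
Dilnoza ∩ Gita: 09:50–10:30, 10:50–11:10, 11:40–13:10, 13:20–13:30.
Dilnoza ∩ Gita ∩ Ines: 09:50–10:30, 10:50–11:10.
Total common minutes: 40 + 20 = 60.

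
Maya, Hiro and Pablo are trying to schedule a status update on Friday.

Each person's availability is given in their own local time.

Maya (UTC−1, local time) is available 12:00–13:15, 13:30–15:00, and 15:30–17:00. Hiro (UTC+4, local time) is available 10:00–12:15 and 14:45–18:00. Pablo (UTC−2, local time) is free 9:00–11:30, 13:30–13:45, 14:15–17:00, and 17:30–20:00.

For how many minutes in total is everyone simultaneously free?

30 minutes

Maya → UTC: 13:00–14:15, 14:30–16:00, 16:30–18:00.
Hiro → UTC: 06:00–08:15, 10:45–14:00.
Pablo → UTC: 11:00–13:30, 15:30–15:45, 16:15–19:00, 19:30–22:00.
Maya ∩ Hiro: 13:00–14:00.
Maya ∩ Hiro ∩ Pablo: 13:00–13:30.
Total common minutes: 30.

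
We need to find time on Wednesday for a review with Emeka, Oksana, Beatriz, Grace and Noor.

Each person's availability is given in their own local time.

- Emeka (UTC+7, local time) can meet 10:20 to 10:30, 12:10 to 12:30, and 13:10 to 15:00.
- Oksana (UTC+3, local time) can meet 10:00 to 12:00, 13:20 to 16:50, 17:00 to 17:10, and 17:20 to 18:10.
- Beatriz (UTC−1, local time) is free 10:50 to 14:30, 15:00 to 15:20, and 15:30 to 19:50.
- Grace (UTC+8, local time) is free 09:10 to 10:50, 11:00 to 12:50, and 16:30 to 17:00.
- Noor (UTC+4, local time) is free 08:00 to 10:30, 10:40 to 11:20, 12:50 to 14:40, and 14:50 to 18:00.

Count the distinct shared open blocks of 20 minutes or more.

0

Emeka → UTC: 03:20–03:30, 05:10–05:30, 06:10–08:00.
Oksana → UTC: 07:00–09:00, 10:20–13:50, 14:00–14:10, 14:20–15:10.
Beatriz → UTC: 11:50–15:30, 16:00–16:20, 16:30–20:50.
Grace → UTC: 01:10–02:50, 03:00–04:50, 08:30–09:00.
Noor → UTC: 04:00–06:30, 06:40–07:20, 08:50–10:40, 10:50–14:00.
Emeka ∩ Oksana: 07:00–08:00.
Emeka ∩ Oksana ∩ Beatriz: (none).
Emeka ∩ Oksana ∩ Beatriz ∩ Grace: (none).
Emeka ∩ Oksana ∩ Beatriz ∩ Grace ∩ Noor: (none).
Windows ≥ 20 min: (none).
That's 0 windows.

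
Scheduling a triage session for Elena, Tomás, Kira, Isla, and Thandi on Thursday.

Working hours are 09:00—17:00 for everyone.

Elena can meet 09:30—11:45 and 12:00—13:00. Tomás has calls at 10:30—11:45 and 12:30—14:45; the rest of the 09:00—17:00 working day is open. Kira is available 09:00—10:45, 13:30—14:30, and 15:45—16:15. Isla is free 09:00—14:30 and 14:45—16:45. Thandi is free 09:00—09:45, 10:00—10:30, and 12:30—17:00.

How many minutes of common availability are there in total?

45 minutes

Tomás free within 09:00–17:00: 09:00–10:30, 11:45–12:30, 14:45–17:00.
Elena ∩ Tomás: 09:30–10:30, 12:00–12:30.
Elena ∩ Tomás ∩ Kira: 09:30–10:30.
Elena ∩ Tomás ∩ Kira ∩ Isla: 09:30–10:30.
Elena ∩ Tomás ∩ Kira ∩ Isla ∩ Thandi: 09:30–09:45, 10:00–10:30.
Total common minutes: 15 + 30 = 45.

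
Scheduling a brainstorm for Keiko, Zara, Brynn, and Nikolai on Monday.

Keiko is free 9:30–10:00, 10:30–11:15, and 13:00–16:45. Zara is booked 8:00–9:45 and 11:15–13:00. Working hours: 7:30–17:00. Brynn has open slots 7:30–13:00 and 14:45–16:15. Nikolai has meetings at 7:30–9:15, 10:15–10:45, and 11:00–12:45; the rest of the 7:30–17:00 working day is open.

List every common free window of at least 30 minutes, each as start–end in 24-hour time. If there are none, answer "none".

14:45–16:15

Zara free within 07:30–17:00: 07:30–08:00, 09:45–11:15, 13:00–17:00.
Nikolai free within 07:30–17:00: 09:15–10:15, 10:45–11:00, 12:45–17:00.
Keiko ∩ Zara: 09:45–10:00, 10:30–11:15, 13:00–16:45.
Keiko ∩ Zara ∩ Brynn: 09:45–10:00, 10:30–11:15, 14:45–16:15.
Keiko ∩ Zara ∩ Brynn ∩ Nikolai: 09:45–10:00, 10:45–11:00, 14:45–16:15.
Windows ≥ 30 min: 14:45–16:15.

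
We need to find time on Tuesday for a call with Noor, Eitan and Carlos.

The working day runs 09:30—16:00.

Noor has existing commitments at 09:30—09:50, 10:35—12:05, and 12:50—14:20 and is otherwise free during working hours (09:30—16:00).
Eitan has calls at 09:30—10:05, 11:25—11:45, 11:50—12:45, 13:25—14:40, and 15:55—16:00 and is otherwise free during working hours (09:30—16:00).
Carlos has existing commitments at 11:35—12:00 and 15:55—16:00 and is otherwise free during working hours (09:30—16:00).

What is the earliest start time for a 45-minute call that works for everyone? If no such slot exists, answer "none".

14:40

Noor free within 09:30–16:00: 09:50–10:35, 12:05–12:50, 14:20–16:00.
Eitan free within 09:30–16:00: 10:05–11:25, 11:45–11:50, 12:45–13:25, 14:40–15:55.
Carlos free within 09:30–16:00: 09:30–11:35, 12:00–15:55.
Noor ∩ Eitan: 10:05–10:35, 12:45–12:50, 14:40–15:55.
Noor ∩ Eitan ∩ Carlos: 10:05–10:35, 12:45–12:50, 14:40–15:55.
Windows ≥ 45 min: 14:40–15:55.
Earliest such window starts at 14:40.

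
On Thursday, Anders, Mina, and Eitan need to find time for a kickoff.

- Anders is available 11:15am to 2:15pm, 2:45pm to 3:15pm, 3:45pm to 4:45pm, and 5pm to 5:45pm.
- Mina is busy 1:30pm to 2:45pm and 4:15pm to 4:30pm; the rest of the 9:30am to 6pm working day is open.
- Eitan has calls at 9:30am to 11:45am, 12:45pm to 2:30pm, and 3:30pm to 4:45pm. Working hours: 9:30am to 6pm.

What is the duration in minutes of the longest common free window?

60 minutes

Mina free within 09:30–18:00: 09:30–13:30, 14:45–16:15, 16:30–18:00.
Eitan free within 09:30–18:00: 11:45–12:45, 14:30–15:30, 16:45–18:00.
Anders ∩ Mina: 11:15–13:30, 14:45–15:15, 15:45–16:15, 16:30–16:45, 17:00–17:45.
Anders ∩ Mina ∩ Eitan: 11:45–12:45, 14:45–15:15, 17:00–17:45.
Common window lengths: 60, 30, 45 min; longest is 60.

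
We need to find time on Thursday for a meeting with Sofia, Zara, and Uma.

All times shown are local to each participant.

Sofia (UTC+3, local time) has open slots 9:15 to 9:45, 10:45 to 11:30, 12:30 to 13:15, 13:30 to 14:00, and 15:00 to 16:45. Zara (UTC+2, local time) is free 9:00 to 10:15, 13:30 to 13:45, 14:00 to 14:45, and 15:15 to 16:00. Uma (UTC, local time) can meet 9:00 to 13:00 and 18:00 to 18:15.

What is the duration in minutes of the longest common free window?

45 minutes

Sofia → UTC: 06:15–06:45, 07:45–08:30, 09:30–10:15, 10:30–11:00, 12:00–13:45.
Zara → UTC: 07:00–08:15, 11:30–11:45, 12:00–12:45, 13:15–14:00.
Uma → UTC: 09:00–13:00, 18:00–18:15.
Sofia ∩ Zara: 07:45–08:15, 12:00–12:45, 13:15–13:45.
Sofia ∩ Zara ∩ Uma: 12:00–12:45.
Single common window of 45 minutes.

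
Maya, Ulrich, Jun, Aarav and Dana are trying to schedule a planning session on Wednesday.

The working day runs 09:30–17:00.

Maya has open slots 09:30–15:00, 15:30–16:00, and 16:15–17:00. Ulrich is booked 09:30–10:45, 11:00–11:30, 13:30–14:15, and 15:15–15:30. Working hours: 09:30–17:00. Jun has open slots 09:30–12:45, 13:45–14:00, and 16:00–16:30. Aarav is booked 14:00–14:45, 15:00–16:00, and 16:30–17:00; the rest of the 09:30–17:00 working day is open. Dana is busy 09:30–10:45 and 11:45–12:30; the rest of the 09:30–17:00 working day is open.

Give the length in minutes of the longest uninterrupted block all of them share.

15 minutes

Ulrich free within 09:30–17:00: 10:45–11:00, 11:30–13:30, 14:15–15:15, 15:30–17:00.
Aarav free within 09:30–17:00: 09:30–14:00, 14:45–15:00, 16:00–16:30.
Dana free within 09:30–17:00: 10:45–11:45, 12:30–17:00.
Maya ∩ Ulrich: 10:45–11:00, 11:30–13:30, 14:15–15:00, 15:30–16:00, 16:15–17:00.
Maya ∩ Ulrich ∩ Jun: 10:45–11:00, 11:30–12:45, 16:15–16:30.
Maya ∩ Ulrich ∩ Jun ∩ Aarav: 10:45–11:00, 11:30–12:45, 16:15–16:30.
Maya ∩ Ulrich ∩ Jun ∩ Aarav ∩ Dana: 10:45–11:00, 11:30–11:45, 12:30–12:45, 16:15–16:30.
Common window lengths: 15, 15, 15, 15 min; longest is 15.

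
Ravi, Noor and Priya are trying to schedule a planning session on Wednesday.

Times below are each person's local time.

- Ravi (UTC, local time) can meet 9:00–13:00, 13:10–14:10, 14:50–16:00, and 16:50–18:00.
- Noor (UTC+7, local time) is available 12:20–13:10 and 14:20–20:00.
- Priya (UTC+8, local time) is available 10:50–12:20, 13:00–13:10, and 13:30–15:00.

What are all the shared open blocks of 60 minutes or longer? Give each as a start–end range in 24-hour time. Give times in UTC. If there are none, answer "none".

Ravi → UTC: 09:00–13:00, 13:10–14:10, 14:50–16:00, 16:50–18:00.
Noor → UTC: 05:20–06:10, 07:20–13:00.
Priya → UTC: 02:50–04:20, 05:00–05:10, 05:30–07:00.
Ravi ∩ Noor: 09:00–13:00.
Ravi ∩ Noor ∩ Priya: (none).
Windows ≥ 60 min: (none).

none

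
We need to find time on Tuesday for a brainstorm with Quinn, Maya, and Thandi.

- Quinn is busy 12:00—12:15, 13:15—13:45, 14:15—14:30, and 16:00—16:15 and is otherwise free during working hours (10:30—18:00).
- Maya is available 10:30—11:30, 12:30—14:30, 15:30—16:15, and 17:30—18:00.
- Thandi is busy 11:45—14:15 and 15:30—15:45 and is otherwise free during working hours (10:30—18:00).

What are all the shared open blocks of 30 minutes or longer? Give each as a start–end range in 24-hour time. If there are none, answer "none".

Quinn free within 10:30–18:00: 10:30–12:00, 12:15–13:15, 13:45–14:15, 14:30–16:00, 16:15–18:00.
Thandi free within 10:30–18:00: 10:30–11:45, 14:15–15:30, 15:45–18:00.
Quinn ∩ Maya: 10:30–11:30, 12:30–13:15, 13:45–14:15, 15:30–16:00, 17:30–18:00.
Quinn ∩ Maya ∩ Thandi: 10:30–11:30, 15:45–16:00, 17:30–18:00.
Windows ≥ 30 min: 10:30–11:30, 17:30–18:00.

10:30–11:30, 17:30–18:00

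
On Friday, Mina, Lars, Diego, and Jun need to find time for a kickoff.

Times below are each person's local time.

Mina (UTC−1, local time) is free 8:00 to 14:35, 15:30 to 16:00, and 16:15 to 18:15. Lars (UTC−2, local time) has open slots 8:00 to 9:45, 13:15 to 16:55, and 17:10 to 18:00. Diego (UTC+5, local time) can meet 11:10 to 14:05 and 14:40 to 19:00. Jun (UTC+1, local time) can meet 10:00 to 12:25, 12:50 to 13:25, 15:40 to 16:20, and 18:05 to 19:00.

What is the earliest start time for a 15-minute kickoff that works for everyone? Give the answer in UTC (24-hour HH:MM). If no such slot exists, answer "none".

Mina → UTC: 09:00–15:35, 16:30–17:00, 17:15–19:15.
Lars → UTC: 10:00–11:45, 15:15–18:55, 19:10–20:00.
Diego → UTC: 06:10–09:05, 09:40–14:00.
Jun → UTC: 09:00–11:25, 11:50–12:25, 14:40–15:20, 17:05–18:00.
Mina ∩ Lars: 10:00–11:45, 15:15–15:35, 16:30–17:00, 17:15–18:55, 19:10–19:15.
Mina ∩ Lars ∩ Diego: 10:00–11:45.
Mina ∩ Lars ∩ Diego ∩ Jun: 10:00–11:25.
Windows ≥ 15 min: 10:00–11:25.
Earliest such window starts at 10:00.

10:00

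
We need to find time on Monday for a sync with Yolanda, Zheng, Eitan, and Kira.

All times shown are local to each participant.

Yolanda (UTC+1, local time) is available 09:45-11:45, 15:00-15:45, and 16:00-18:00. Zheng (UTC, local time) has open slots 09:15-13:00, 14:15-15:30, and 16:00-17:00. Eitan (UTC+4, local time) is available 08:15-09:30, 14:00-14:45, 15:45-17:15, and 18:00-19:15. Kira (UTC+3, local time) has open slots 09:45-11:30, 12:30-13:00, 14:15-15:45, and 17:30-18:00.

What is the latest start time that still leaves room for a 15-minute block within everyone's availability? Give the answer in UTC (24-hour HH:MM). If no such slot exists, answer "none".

Yolanda → UTC: 08:45–10:45, 14:00–14:45, 15:00–17:00.
Zheng → UTC: 09:15–13:00, 14:15–15:30, 16:00–17:00.
Eitan → UTC: 04:15–05:30, 10:00–10:45, 11:45–13:15, 14:00–15:15.
Kira → UTC: 06:45–08:30, 09:30–10:00, 11:15–12:45, 14:30–15:00.
Yolanda ∩ Zheng: 09:15–10:45, 14:15–14:45, 15:00–15:30, 16:00–17:00.
Yolanda ∩ Zheng ∩ Eitan: 10:00–10:45, 14:15–14:45, 15:00–15:15.
Yolanda ∩ Zheng ∩ Eitan ∩ Kira: 14:30–14:45.
Windows ≥ 15 min: 14:30–14:45.
Latest start in the last window 14:30–14:45 is 14:45 − 15 min = 14:30.

14:30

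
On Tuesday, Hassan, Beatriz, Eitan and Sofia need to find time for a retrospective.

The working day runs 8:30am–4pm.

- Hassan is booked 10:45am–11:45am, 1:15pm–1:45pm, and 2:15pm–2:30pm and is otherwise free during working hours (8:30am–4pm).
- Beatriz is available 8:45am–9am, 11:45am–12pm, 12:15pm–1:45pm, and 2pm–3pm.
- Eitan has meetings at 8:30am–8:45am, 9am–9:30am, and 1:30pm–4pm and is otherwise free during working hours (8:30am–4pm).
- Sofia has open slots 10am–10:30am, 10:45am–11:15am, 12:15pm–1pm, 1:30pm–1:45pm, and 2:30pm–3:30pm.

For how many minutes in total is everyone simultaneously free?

45 minutes

Hassan free within 08:30–16:00: 08:30–10:45, 11:45–13:15, 13:45–14:15, 14:30–16:00.
Eitan free within 08:30–16:00: 08:45–09:00, 09:30–13:30.
Hassan ∩ Beatriz: 08:45–09:00, 11:45–12:00, 12:15–13:15, 14:00–14:15, 14:30–15:00.
Hassan ∩ Beatriz ∩ Eitan: 08:45–09:00, 11:45–12:00, 12:15–13:15.
Hassan ∩ Beatriz ∩ Eitan ∩ Sofia: 12:15–13:00.
Total common minutes: 45.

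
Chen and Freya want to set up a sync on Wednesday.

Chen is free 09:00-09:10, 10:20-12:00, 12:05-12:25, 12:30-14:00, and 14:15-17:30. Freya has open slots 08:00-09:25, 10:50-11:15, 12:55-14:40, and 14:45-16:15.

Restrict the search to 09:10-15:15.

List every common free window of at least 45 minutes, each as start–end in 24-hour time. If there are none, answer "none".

Chen ∩ Freya: 09:00–09:10, 10:50–11:15, 12:55–14:00, 14:15–14:40, 14:45–16:15.
Restricted to 09:10–15:15: 10:50–11:15, 12:55–14:00, 14:15–14:40, 14:45–15:15.
Windows ≥ 45 min: 12:55–14:00.

12:55–14:00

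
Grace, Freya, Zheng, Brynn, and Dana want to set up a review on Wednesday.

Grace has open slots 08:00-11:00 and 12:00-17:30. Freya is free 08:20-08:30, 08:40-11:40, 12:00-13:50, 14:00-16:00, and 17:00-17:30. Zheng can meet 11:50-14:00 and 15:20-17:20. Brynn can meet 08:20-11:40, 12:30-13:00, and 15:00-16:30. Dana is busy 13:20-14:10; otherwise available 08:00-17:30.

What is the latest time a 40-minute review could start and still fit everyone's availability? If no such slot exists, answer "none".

Dana free within 08:00–17:30: 08:00–13:20, 14:10–17:30.
Grace ∩ Freya: 08:20–08:30, 08:40–11:00, 12:00–13:50, 14:00–16:00, 17:00–17:30.
Grace ∩ Freya ∩ Zheng: 12:00–13:50, 15:20–16:00, 17:00–17:20.
Grace ∩ Freya ∩ Zheng ∩ Brynn: 12:30–13:00, 15:20–16:00.
Grace ∩ Freya ∩ Zheng ∩ Brynn ∩ Dana: 12:30–13:00, 15:20–16:00.
Windows ≥ 40 min: 15:20–16:00.
Latest start in the last window 15:20–16:00 is 16:00 − 40 min = 15:20.

15:20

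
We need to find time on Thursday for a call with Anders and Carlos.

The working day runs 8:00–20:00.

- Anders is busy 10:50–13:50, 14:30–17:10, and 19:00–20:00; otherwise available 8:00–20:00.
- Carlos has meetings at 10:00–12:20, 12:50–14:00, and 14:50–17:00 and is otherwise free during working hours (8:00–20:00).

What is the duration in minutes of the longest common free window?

120 minutes

Anders free within 08:00–20:00: 08:00–10:50, 13:50–14:30, 17:10–19:00.
Carlos free within 08:00–20:00: 08:00–10:00, 12:20–12:50, 14:00–14:50, 17:00–20:00.
Anders ∩ Carlos: 08:00–10:00, 14:00–14:30, 17:10–19:00.
Common window lengths: 120, 30, 110 min; longest is 120.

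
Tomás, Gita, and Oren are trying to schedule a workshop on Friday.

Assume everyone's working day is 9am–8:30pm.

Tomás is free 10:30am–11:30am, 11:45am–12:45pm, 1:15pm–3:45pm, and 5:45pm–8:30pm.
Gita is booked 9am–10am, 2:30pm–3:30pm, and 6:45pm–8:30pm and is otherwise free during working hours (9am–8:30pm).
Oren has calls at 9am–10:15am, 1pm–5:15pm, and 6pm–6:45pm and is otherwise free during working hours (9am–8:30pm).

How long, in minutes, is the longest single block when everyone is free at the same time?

Gita free within 09:00–20:30: 10:00–14:30, 15:30–18:45.
Oren free within 09:00–20:30: 10:15–13:00, 17:15–18:00, 18:45–20:30.
Tomás ∩ Gita: 10:30–11:30, 11:45–12:45, 13:15–14:30, 15:30–15:45, 17:45–18:45.
Tomás ∩ Gita ∩ Oren: 10:30–11:30, 11:45–12:45, 17:45–18:00.
Common window lengths: 60, 60, 15 min; longest is 60.

60 minutes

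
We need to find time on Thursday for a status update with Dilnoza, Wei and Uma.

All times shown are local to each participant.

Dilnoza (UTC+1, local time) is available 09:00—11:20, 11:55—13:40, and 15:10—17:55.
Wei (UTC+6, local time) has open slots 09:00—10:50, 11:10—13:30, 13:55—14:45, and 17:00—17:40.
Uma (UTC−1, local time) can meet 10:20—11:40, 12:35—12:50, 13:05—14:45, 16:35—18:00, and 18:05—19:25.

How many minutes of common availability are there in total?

20 minutes

Dilnoza → UTC: 08:00–10:20, 10:55–12:40, 14:10–16:55.
Wei → UTC: 03:00–04:50, 05:10–07:30, 07:55–08:45, 11:00–11:40.
Uma → UTC: 11:20–12:40, 13:35–13:50, 14:05–15:45, 17:35–19:00, 19:05–20:25.
Dilnoza ∩ Wei: 08:00–08:45, 11:00–11:40.
Dilnoza ∩ Wei ∩ Uma: 11:20–11:40.
Total common minutes: 20.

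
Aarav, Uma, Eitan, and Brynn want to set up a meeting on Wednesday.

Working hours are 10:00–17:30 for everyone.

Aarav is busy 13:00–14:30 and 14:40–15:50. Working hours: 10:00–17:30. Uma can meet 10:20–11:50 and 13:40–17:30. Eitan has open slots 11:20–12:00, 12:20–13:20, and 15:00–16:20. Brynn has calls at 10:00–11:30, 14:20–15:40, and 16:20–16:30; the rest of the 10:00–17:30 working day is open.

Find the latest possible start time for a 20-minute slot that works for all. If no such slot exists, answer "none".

16:00

Aarav free within 10:00–17:30: 10:00–13:00, 14:30–14:40, 15:50–17:30.
Brynn free within 10:00–17:30: 11:30–14:20, 15:40–16:20, 16:30–17:30.
Aarav ∩ Uma: 10:20–11:50, 14:30–14:40, 15:50–17:30.
Aarav ∩ Uma ∩ Eitan: 11:20–11:50, 15:50–16:20.
Aarav ∩ Uma ∩ Eitan ∩ Brynn: 11:30–11:50, 15:50–16:20.
Windows ≥ 20 min: 11:30–11:50, 15:50–16:20.
Latest start in the last window 15:50–16:20 is 16:20 − 20 min = 16:00.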